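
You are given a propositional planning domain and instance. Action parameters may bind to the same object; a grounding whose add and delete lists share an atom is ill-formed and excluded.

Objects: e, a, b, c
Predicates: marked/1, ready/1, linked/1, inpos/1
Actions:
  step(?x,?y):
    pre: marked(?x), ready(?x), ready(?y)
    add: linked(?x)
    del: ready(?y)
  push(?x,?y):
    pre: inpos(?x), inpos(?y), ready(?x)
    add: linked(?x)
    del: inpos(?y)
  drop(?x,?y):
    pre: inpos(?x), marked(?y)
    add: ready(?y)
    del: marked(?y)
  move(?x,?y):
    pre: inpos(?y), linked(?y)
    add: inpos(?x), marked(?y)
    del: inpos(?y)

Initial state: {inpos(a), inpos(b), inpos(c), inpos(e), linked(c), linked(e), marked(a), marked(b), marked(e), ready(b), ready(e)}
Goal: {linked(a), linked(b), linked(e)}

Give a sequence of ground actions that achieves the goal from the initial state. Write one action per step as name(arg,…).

step(b,e); drop(e,a); push(a,e)

1. step(b,e)  →  {inpos(a), inpos(b), inpos(c), inpos(e), linked(b), linked(c), linked(e), marked(a), marked(b), marked(e), ready(b)}
2. drop(e,a)  →  {inpos(a), inpos(b), inpos(c), inpos(e), linked(b), linked(c), linked(e), marked(b), marked(e), ready(a), ready(b)}
3. push(a,e)  →  {inpos(a), inpos(b), inpos(c), linked(a), linked(b), linked(c), linked(e), marked(b), marked(e), ready(a), ready(b)}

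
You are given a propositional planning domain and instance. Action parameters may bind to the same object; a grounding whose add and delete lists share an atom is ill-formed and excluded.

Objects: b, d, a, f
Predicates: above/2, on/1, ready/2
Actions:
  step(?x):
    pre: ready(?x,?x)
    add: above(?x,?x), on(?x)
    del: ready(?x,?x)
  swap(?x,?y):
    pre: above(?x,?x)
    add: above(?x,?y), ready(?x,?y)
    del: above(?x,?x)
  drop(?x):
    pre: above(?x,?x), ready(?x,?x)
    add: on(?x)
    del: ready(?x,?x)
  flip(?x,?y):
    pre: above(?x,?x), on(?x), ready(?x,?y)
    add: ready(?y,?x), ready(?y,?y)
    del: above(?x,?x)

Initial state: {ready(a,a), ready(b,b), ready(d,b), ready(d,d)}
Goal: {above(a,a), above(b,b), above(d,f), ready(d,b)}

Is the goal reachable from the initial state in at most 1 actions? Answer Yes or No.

No

1. step(b)  →  {above(b,b), on(b), ready(a,a), ready(d,b), ready(d,d)}
2. step(d)  →  {above(b,b), above(d,d), on(b), on(d), ready(a,a), ready(d,b)}
3. step(a)  →  {above(a,a), above(b,b), above(d,d), on(a), on(b), on(d), ready(d,b)}
4. swap(d,f)  →  {above(a,a), above(b,b), above(d,f), on(a), on(b), on(d), ready(d,b), ready(d,f)}
optimal plan length = 4; 4 > 1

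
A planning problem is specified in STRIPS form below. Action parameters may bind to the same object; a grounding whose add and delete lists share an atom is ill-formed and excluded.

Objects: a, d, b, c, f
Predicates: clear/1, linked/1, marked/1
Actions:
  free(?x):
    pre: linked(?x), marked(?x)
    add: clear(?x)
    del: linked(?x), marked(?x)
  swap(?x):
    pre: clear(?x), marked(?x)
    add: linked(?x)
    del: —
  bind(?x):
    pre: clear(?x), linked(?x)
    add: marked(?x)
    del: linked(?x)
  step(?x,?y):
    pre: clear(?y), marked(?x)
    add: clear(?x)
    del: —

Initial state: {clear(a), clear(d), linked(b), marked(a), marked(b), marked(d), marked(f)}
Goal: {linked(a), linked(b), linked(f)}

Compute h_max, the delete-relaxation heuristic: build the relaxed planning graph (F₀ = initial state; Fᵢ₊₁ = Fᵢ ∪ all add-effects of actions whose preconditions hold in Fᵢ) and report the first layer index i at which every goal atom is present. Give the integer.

F0 = init (7 atoms)
F1 = F0 ∪ {clear(b), clear(f), linked(a), linked(d)}  (11 atoms)
F2 = F1 ∪ {linked(f)}  (12 atoms)
goal ⊆ F2  ⇒  h_max = 2

2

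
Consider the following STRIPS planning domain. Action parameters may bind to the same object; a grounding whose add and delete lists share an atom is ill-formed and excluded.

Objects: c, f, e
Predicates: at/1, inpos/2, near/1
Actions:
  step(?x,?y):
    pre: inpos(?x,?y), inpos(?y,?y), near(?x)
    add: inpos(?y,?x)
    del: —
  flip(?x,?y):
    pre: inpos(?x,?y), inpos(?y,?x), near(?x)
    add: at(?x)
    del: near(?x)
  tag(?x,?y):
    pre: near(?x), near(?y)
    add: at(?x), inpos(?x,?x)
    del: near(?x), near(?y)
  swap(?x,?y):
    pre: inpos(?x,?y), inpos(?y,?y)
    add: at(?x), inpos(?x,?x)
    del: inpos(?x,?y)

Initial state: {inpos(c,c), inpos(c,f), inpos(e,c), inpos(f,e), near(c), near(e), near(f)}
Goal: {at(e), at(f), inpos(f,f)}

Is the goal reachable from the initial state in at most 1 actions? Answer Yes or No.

1. tag(f,c)  →  {at(f), inpos(c,c), inpos(c,f), inpos(e,c), inpos(f,e), inpos(f,f), near(e)}
2. tag(e,e)  →  {at(e), at(f), inpos(c,c), inpos(c,f), inpos(e,c), inpos(e,e), inpos(f,e), inpos(f,f)}
optimal plan length = 2; 2 > 1

No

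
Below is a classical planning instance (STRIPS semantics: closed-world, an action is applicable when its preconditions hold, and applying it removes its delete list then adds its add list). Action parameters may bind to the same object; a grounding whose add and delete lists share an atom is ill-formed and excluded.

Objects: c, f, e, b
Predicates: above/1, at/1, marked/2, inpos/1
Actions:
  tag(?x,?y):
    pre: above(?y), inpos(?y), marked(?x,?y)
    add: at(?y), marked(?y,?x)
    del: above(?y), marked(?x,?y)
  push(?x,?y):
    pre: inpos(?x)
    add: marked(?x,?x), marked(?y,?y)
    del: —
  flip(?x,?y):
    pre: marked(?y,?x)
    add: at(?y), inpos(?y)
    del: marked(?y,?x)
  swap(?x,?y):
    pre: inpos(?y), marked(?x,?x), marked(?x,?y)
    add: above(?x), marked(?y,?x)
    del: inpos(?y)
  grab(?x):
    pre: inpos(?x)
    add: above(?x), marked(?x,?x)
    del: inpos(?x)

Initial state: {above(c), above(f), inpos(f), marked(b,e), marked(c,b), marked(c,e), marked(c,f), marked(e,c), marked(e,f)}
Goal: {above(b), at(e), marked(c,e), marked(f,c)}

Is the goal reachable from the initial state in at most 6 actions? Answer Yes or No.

Yes

1. tag(c,f)  →  {above(c), at(f), inpos(f), marked(b,e), marked(c,b), marked(c,e), marked(e,c), marked(e,f), marked(f,c)}
2. push(f,b)  →  {above(c), at(f), inpos(f), marked(b,b), marked(b,e), marked(c,b), marked(c,e), marked(e,c), marked(e,f), marked(f,c), marked(f,f)}
3. flip(c,e)  →  {above(c), at(e), at(f), inpos(e), inpos(f), marked(b,b), marked(b,e), marked(c,b), marked(c,e), marked(e,f), marked(f,c), marked(f,f)}
4. swap(b,e)  →  {above(b), above(c), at(e), at(f), inpos(f), marked(b,b), marked(b,e), marked(c,b), marked(c,e), marked(e,b), marked(e,f), marked(f,c), marked(f,f)}
optimal plan length = 4; 4 ≤ 6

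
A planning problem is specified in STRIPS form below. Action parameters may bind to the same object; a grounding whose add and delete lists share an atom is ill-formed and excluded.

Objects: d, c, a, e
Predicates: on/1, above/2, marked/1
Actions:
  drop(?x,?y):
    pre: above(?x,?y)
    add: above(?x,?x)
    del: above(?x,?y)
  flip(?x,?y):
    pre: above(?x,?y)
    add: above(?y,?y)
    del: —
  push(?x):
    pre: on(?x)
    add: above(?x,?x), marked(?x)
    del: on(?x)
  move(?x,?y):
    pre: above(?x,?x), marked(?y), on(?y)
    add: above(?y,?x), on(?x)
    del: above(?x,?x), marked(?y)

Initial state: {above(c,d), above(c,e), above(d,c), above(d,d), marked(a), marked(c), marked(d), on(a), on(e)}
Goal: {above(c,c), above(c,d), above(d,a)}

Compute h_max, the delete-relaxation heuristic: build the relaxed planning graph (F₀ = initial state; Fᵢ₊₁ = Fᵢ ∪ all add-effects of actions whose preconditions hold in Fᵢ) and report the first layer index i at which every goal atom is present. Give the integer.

F0 = init (9 atoms)
F1 = F0 ∪ {above(a,a), above(a,d), above(c,c), above(e,e), marked(e), on(d)}  (15 atoms)
F2 = F1 ∪ {above(a,c), above(a,e), above(d,a), above(d,e), above(e,a), above(e,c), above(e,d), on(c)}  (23 atoms)
goal ⊆ F2  ⇒  h_max = 2

2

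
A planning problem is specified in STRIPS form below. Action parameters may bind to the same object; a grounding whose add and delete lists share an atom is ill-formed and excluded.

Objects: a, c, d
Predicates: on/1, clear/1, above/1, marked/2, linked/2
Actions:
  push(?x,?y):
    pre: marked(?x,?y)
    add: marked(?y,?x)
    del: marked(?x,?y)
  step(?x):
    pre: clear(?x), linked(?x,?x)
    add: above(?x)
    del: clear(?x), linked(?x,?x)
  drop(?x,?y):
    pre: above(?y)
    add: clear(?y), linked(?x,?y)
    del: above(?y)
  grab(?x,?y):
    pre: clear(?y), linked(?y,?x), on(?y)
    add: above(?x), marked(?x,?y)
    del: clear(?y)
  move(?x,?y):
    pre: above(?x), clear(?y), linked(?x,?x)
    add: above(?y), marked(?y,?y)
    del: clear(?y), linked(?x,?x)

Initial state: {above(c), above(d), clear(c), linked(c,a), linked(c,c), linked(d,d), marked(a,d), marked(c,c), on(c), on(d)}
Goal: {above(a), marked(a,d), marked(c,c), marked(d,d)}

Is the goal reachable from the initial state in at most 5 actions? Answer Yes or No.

Yes

1. drop(a,d)  →  {above(c), clear(c), clear(d), linked(a,d), linked(c,a), linked(c,c), linked(d,d), marked(a,d), marked(c,c), on(c), on(d)}
2. grab(a,c)  →  {above(a), above(c), clear(d), linked(a,d), linked(c,a), linked(c,c), linked(d,d), marked(a,c), marked(a,d), marked(c,c), on(c), on(d)}
3. grab(d,d)  →  {above(a), above(c), above(d), linked(a,d), linked(c,a), linked(c,c), linked(d,d), marked(a,c), marked(a,d), marked(c,c), marked(d,d), on(c), on(d)}
optimal plan length = 3; 3 ≤ 5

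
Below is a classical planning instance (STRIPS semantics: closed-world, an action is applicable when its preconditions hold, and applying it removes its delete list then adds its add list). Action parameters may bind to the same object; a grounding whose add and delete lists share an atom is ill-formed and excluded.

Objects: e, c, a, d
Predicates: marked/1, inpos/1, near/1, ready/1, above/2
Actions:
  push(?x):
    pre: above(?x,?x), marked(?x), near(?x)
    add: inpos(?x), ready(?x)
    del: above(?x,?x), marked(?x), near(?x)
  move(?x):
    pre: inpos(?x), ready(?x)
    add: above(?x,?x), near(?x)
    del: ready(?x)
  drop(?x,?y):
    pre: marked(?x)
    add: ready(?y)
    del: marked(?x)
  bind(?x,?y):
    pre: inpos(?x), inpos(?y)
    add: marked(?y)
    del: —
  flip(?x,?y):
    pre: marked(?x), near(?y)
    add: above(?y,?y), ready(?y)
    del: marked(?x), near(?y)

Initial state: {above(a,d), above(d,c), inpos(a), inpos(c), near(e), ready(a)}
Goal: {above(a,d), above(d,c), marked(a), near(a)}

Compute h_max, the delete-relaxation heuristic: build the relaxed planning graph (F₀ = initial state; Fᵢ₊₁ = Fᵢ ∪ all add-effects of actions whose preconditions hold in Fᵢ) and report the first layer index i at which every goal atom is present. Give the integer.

F0 = init (6 atoms)
F1 = F0 ∪ {above(a,a), marked(a), marked(c), near(a)}  (10 atoms)
goal ⊆ F1  ⇒  h_max = 1

1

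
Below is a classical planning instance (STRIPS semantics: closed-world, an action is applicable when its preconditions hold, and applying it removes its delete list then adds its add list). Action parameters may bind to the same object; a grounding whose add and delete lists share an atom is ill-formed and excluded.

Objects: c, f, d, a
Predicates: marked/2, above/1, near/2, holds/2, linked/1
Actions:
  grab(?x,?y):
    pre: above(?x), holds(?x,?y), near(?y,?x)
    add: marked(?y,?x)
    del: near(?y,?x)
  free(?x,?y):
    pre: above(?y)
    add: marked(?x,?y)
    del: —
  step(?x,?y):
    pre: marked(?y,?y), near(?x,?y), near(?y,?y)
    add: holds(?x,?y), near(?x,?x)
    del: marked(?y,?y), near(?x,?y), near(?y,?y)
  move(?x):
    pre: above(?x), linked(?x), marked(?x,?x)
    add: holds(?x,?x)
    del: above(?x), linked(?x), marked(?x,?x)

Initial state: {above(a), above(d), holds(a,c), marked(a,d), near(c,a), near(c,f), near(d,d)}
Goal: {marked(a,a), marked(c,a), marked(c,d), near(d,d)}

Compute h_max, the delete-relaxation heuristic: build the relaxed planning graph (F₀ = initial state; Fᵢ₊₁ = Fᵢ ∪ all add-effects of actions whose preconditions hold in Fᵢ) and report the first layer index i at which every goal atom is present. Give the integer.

1

F0 = init (7 atoms)
F1 = F0 ∪ {marked(a,a), marked(c,a), marked(c,d), marked(d,a), marked(d,d), marked(f,a), marked(f,d)}  (14 atoms)
goal ⊆ F1  ⇒  h_max = 1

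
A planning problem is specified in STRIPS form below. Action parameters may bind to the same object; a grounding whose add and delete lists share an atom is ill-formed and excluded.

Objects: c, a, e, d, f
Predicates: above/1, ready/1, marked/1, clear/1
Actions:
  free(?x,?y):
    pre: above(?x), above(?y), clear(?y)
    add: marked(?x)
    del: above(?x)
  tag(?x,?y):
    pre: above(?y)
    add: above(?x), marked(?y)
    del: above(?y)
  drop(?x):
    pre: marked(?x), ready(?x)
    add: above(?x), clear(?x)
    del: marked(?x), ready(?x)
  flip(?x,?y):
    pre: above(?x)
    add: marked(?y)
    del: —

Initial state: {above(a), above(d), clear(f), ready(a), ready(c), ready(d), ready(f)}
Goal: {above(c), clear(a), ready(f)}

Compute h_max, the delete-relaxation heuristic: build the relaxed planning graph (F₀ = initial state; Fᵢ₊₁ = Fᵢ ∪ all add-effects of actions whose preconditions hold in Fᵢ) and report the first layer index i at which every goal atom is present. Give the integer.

2

F0 = init (7 atoms)
F1 = F0 ∪ {above(c), above(e), above(f), marked(a), marked(c), marked(d), marked(e), marked(f)}  (15 atoms)
F2 = F1 ∪ {clear(a), clear(c), clear(d)}  (18 atoms)
goal ⊆ F2  ⇒  h_max = 2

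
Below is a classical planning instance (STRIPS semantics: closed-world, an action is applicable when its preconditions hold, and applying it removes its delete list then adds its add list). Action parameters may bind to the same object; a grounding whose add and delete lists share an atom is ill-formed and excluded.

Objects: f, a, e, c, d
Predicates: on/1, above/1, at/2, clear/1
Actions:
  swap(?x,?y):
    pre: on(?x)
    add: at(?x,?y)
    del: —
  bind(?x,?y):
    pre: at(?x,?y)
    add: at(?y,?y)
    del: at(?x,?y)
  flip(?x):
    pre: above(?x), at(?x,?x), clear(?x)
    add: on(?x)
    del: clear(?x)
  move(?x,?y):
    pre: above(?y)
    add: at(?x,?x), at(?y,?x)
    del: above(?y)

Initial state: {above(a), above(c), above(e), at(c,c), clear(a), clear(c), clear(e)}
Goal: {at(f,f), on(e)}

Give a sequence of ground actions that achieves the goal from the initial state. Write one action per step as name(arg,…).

move(f,a); move(e,c); flip(e)

1. move(f,a)  →  {above(c), above(e), at(a,f), at(c,c), at(f,f), clear(a), clear(c), clear(e)}
2. move(e,c)  →  {above(e), at(a,f), at(c,c), at(c,e), at(e,e), at(f,f), clear(a), clear(c), clear(e)}
3. flip(e)  →  {above(e), at(a,f), at(c,c), at(c,e), at(e,e), at(f,f), clear(a), clear(c), on(e)}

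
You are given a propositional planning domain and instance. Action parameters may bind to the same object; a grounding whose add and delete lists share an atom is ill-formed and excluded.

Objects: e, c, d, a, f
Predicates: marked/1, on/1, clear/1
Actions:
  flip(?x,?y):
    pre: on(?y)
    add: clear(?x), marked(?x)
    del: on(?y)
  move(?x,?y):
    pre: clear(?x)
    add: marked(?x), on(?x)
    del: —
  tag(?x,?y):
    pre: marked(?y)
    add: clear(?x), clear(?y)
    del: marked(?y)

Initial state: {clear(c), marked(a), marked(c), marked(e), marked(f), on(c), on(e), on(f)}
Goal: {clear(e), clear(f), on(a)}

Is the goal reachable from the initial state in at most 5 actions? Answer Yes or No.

Yes

1. flip(e,e)  →  {clear(c), clear(e), marked(a), marked(c), marked(e), marked(f), on(c), on(f)}
2. tag(a,f)  →  {clear(a), clear(c), clear(e), clear(f), marked(a), marked(c), marked(e), on(c), on(f)}
3. move(a,e)  →  {clear(a), clear(c), clear(e), clear(f), marked(a), marked(c), marked(e), on(a), on(c), on(f)}
optimal plan length = 3; 3 ≤ 5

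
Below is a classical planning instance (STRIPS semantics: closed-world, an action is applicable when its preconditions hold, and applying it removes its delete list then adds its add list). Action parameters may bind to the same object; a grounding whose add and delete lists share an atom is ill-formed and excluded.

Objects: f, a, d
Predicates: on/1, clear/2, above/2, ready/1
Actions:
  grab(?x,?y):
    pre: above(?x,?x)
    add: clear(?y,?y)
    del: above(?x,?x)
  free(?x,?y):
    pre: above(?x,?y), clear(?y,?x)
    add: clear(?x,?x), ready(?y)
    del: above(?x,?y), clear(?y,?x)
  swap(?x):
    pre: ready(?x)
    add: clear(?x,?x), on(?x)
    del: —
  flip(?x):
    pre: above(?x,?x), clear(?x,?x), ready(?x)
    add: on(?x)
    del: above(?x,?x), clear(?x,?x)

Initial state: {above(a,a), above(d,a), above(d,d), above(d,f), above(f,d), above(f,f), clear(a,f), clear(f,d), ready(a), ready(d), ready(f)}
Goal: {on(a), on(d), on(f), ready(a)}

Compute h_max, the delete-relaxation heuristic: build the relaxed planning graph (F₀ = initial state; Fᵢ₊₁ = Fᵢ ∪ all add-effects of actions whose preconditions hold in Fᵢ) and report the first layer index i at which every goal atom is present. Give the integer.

1

F0 = init (11 atoms)
F1 = F0 ∪ {clear(a,a), clear(d,d), clear(f,f), on(a), on(d), on(f)}  (17 atoms)
goal ⊆ F1  ⇒  h_max = 1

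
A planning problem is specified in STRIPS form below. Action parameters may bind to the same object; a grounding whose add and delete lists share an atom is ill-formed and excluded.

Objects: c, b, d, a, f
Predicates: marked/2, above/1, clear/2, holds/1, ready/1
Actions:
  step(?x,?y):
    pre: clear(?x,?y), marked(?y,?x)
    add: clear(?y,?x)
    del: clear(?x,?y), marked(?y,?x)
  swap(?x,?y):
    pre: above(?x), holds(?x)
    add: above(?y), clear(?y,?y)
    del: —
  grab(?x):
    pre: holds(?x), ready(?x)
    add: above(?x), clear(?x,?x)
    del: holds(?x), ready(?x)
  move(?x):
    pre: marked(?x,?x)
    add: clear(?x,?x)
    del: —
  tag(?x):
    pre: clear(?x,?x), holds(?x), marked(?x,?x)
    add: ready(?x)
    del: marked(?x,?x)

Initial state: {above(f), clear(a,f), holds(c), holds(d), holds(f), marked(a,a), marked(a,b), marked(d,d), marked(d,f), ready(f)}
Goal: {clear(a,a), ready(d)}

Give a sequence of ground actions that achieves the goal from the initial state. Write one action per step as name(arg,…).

1. swap(f,d)  →  {above(d), above(f), clear(a,f), clear(d,d), holds(c), holds(d), holds(f), marked(a,a), marked(a,b), marked(d,d), marked(d,f), ready(f)}
2. swap(d,a)  →  {above(a), above(d), above(f), clear(a,a), clear(a,f), clear(d,d), holds(c), holds(d), holds(f), marked(a,a), marked(a,b), marked(d,d), marked(d,f), ready(f)}
3. tag(d)  →  {above(a), above(d), above(f), clear(a,a), clear(a,f), clear(d,d), holds(c), holds(d), holds(f), marked(a,a), marked(a,b), marked(d,f), ready(d), ready(f)}

swap(f,d); swap(d,a); tag(d)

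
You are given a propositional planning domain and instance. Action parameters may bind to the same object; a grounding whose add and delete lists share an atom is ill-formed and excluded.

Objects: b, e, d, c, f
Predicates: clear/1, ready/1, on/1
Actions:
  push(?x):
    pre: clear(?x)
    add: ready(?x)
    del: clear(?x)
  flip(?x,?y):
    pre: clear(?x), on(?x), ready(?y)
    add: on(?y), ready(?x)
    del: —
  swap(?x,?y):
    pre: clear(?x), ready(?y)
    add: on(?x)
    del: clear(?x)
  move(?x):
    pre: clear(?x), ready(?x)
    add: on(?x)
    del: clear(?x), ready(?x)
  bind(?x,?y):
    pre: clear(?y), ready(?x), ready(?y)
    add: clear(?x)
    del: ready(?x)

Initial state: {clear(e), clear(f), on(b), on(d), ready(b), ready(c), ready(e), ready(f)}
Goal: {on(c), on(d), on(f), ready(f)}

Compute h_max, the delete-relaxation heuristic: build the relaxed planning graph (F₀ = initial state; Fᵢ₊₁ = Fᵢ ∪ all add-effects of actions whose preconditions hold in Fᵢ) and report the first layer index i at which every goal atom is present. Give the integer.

2

F0 = init (8 atoms)
F1 = F0 ∪ {clear(b), clear(c), on(e), on(f)}  (12 atoms)
F2 = F1 ∪ {on(c)}  (13 atoms)
goal ⊆ F2  ⇒  h_max = 2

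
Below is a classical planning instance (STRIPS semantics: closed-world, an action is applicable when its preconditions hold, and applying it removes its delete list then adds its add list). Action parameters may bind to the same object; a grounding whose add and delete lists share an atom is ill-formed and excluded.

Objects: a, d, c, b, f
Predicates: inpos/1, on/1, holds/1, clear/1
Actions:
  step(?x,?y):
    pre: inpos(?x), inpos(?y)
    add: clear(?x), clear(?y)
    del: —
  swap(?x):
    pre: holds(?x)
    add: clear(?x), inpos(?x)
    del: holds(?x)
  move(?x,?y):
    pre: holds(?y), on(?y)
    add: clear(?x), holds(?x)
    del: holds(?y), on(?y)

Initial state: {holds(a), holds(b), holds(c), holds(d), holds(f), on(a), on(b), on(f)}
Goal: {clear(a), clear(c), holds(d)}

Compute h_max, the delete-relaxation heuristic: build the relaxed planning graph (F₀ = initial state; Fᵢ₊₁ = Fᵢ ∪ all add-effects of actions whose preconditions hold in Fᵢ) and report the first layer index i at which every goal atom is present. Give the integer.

F0 = init (8 atoms)
F1 = F0 ∪ {clear(a), clear(b), clear(c), clear(d), clear(f), inpos(a), inpos(b), inpos(c), inpos(d), inpos(f)}  (18 atoms)
goal ⊆ F1  ⇒  h_max = 1

1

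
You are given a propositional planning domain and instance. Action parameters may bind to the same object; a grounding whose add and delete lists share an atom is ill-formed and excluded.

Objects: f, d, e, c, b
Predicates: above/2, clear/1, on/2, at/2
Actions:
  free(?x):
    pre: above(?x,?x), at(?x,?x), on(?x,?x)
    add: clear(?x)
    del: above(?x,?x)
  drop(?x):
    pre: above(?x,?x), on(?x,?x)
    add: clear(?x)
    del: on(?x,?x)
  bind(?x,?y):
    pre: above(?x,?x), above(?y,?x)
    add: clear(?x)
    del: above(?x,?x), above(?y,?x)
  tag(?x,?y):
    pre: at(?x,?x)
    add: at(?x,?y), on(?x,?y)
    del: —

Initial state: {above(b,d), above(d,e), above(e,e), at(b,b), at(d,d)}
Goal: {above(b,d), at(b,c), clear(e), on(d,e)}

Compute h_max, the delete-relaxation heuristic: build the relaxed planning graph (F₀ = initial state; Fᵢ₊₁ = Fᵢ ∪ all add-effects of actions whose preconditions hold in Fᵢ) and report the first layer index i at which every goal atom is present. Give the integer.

F0 = init (5 atoms)
F1 = F0 ∪ {at(b,c), at(b,d), at(b,e), at(b,f), at(d,b), at(d,c), at(d,e), at(d,f), clear(e), on(b,b), on(b,c), on(b,d), on(b,e), on(b,f), on(d,b), on(d,c), on(d,d), on(d,e), on(d,f)}  (24 atoms)
goal ⊆ F1  ⇒  h_max = 1

1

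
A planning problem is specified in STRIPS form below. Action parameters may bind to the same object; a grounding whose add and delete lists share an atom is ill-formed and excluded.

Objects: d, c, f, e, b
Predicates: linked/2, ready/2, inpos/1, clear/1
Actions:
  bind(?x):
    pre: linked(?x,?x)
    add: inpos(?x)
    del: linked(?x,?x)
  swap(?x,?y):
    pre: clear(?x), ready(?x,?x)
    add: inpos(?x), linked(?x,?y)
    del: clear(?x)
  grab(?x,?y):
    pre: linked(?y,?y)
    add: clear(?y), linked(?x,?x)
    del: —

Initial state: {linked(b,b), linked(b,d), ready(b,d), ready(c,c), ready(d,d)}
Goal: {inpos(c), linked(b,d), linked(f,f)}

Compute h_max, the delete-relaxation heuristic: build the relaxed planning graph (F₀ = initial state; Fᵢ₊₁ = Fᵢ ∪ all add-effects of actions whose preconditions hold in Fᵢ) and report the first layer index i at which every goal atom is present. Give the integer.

2

F0 = init (5 atoms)
F1 = F0 ∪ {clear(b), inpos(b), linked(c,c), linked(d,d), linked(e,e), linked(f,f)}  (11 atoms)
F2 = F1 ∪ {clear(c), clear(d), clear(e), clear(f), inpos(c), inpos(d), inpos(e), inpos(f)}  (19 atoms)
goal ⊆ F2  ⇒  h_max = 2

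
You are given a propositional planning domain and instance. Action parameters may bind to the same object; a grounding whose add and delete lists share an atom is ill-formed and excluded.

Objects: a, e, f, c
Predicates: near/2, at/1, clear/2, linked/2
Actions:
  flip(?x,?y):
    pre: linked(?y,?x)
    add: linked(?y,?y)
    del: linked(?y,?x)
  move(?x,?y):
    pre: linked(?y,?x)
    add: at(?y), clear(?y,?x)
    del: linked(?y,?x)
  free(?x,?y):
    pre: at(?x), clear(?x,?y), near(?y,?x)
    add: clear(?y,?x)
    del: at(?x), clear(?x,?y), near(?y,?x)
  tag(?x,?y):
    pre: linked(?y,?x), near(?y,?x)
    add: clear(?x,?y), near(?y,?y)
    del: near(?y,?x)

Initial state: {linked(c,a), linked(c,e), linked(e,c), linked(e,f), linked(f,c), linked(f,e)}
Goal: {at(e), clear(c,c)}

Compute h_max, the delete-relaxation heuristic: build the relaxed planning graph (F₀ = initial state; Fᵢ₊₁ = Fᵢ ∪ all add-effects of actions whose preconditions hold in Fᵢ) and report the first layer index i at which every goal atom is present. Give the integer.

F0 = init (6 atoms)
F1 = F0 ∪ {at(c), at(e), at(f), clear(c,a), clear(c,e), clear(e,c), clear(e,f), clear(f,c), clear(f,e), linked(c,c), linked(e,e), linked(f,f)}  (18 atoms)
F2 = F1 ∪ {clear(c,c), clear(e,e), clear(f,f)}  (21 atoms)
goal ⊆ F2  ⇒  h_max = 2

2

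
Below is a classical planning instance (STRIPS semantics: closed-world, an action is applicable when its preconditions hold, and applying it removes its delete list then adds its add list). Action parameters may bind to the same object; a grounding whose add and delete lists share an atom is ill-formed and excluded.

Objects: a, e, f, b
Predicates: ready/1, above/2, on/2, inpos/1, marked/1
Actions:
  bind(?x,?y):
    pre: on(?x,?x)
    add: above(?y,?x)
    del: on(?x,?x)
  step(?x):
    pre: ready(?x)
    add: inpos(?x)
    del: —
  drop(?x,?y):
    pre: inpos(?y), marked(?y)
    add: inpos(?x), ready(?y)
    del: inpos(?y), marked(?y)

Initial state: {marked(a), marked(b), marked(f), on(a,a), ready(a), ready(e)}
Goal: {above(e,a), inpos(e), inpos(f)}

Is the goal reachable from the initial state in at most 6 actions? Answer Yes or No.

1. bind(a,e)  →  {above(e,a), marked(a), marked(b), marked(f), ready(a), ready(e)}
2. step(a)  →  {above(e,a), inpos(a), marked(a), marked(b), marked(f), ready(a), ready(e)}
3. step(e)  →  {above(e,a), inpos(a), inpos(e), marked(a), marked(b), marked(f), ready(a), ready(e)}
4. drop(f,a)  →  {above(e,a), inpos(e), inpos(f), marked(b), marked(f), ready(a), ready(e)}
optimal plan length = 4; 4 ≤ 6

Yes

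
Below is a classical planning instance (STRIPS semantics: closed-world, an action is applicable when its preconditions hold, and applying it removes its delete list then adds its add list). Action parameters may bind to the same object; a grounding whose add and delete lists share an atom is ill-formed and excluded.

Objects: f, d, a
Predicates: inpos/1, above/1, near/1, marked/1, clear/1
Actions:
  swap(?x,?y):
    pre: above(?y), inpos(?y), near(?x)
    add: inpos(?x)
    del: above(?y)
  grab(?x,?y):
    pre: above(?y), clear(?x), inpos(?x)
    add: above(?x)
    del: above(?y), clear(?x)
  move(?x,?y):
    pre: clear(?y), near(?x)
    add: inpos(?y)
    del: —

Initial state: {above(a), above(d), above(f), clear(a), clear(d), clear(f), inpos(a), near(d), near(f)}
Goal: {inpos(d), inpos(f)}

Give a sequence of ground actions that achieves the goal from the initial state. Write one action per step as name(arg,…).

1. swap(f,a)  →  {above(d), above(f), clear(a), clear(d), clear(f), inpos(a), inpos(f), near(d), near(f)}
2. swap(d,f)  →  {above(d), clear(a), clear(d), clear(f), inpos(a), inpos(d), inpos(f), near(d), near(f)}

swap(f,a); swap(d,f)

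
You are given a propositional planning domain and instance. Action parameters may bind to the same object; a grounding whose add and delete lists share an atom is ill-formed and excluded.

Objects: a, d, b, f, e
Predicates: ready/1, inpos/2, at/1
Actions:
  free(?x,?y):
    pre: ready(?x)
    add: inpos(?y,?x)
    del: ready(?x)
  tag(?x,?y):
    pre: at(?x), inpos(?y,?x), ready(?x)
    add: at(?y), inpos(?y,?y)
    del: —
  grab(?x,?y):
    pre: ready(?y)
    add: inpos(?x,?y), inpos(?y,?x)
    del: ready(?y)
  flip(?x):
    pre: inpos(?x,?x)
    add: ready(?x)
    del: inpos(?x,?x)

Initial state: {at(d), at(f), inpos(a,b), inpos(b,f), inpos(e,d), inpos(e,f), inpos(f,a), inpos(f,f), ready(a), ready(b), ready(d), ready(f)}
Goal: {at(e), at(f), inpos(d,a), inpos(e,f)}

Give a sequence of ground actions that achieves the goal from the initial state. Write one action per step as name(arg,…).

1. free(a,d)  →  {at(d), at(f), inpos(a,b), inpos(b,f), inpos(d,a), inpos(e,d), inpos(e,f), inpos(f,a), inpos(f,f), ready(b), ready(d), ready(f)}
2. tag(d,e)  →  {at(d), at(e), at(f), inpos(a,b), inpos(b,f), inpos(d,a), inpos(e,d), inpos(e,e), inpos(e,f), inpos(f,a), inpos(f,f), ready(b), ready(d), ready(f)}

free(a,d); tag(d,e)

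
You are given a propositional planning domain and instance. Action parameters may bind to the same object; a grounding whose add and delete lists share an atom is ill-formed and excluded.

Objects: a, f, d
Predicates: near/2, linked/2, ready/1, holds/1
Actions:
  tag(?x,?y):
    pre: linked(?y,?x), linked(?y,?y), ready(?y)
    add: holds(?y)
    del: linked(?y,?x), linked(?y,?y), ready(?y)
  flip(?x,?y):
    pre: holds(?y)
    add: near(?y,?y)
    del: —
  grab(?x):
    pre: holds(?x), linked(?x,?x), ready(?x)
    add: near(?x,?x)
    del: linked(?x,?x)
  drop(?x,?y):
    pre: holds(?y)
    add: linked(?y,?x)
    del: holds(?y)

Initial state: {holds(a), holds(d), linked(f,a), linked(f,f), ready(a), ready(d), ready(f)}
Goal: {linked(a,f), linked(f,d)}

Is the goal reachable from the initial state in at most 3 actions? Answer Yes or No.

1. tag(a,f)  →  {holds(a), holds(d), holds(f), ready(a), ready(d)}
2. drop(f,a)  →  {holds(d), holds(f), linked(a,f), ready(a), ready(d)}
3. drop(d,f)  →  {holds(d), linked(a,f), linked(f,d), ready(a), ready(d)}
optimal plan length = 3; 3 ≤ 3

Yes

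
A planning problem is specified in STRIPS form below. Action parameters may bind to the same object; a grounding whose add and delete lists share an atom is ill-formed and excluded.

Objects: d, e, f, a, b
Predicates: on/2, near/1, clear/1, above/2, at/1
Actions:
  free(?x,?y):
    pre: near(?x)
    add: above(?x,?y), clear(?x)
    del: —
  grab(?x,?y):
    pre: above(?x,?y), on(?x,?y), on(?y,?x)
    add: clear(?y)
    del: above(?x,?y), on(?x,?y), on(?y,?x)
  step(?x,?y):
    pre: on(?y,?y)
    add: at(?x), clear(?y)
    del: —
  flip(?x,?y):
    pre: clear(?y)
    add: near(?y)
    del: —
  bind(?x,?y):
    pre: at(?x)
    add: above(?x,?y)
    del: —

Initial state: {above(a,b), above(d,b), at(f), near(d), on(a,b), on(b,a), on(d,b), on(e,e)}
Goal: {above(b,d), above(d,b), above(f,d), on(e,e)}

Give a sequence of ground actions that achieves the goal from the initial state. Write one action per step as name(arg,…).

step(b,e); bind(f,d); bind(b,d)

1. step(b,e)  →  {above(a,b), above(d,b), at(b), at(f), clear(e), near(d), on(a,b), on(b,a), on(d,b), on(e,e)}
2. bind(f,d)  →  {above(a,b), above(d,b), above(f,d), at(b), at(f), clear(e), near(d), on(a,b), on(b,a), on(d,b), on(e,e)}
3. bind(b,d)  →  {above(a,b), above(b,d), above(d,b), above(f,d), at(b), at(f), clear(e), near(d), on(a,b), on(b,a), on(d,b), on(e,e)}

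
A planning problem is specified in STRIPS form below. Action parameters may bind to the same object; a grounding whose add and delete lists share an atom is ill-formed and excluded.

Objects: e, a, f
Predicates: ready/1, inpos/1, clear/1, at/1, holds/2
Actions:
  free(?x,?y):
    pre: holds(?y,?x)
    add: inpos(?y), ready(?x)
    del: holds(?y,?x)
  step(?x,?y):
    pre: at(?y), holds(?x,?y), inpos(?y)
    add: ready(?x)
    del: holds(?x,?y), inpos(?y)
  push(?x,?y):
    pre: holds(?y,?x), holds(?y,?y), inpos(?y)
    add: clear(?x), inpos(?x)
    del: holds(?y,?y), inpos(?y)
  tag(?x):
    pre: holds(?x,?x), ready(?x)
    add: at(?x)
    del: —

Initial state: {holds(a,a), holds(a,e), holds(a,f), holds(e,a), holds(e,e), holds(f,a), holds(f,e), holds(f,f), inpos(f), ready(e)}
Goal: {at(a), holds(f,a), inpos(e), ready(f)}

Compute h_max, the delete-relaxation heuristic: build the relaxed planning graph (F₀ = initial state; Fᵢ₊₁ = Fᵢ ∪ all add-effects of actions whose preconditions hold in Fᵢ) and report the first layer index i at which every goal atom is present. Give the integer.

F0 = init (10 atoms)
F1 = F0 ∪ {at(e), clear(a), clear(e), inpos(a), inpos(e), ready(a), ready(f)}  (17 atoms)
F2 = F1 ∪ {at(a), at(f), clear(f)}  (20 atoms)
goal ⊆ F2  ⇒  h_max = 2

2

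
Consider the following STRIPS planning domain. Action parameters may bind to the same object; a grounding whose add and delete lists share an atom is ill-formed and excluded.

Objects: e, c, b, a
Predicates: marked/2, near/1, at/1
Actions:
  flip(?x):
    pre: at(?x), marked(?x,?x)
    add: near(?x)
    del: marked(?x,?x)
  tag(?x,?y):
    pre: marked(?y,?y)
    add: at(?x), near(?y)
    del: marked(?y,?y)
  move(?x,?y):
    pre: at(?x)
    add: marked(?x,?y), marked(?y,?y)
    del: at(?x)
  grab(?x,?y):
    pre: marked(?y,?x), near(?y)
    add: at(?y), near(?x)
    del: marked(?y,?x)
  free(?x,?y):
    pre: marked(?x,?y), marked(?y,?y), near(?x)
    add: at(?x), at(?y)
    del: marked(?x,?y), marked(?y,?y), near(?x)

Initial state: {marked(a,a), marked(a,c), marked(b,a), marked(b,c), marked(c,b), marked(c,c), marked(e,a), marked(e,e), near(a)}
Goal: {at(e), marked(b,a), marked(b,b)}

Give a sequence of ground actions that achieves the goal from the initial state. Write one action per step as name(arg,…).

tag(e,e); tag(c,c); move(c,b)

1. tag(e,e)  →  {at(e), marked(a,a), marked(a,c), marked(b,a), marked(b,c), marked(c,b), marked(c,c), marked(e,a), near(a), near(e)}
2. tag(c,c)  →  {at(c), at(e), marked(a,a), marked(a,c), marked(b,a), marked(b,c), marked(c,b), marked(e,a), near(a), near(c), near(e)}
3. move(c,b)  →  {at(e), marked(a,a), marked(a,c), marked(b,a), marked(b,b), marked(b,c), marked(c,b), marked(e,a), near(a), near(c), near(e)}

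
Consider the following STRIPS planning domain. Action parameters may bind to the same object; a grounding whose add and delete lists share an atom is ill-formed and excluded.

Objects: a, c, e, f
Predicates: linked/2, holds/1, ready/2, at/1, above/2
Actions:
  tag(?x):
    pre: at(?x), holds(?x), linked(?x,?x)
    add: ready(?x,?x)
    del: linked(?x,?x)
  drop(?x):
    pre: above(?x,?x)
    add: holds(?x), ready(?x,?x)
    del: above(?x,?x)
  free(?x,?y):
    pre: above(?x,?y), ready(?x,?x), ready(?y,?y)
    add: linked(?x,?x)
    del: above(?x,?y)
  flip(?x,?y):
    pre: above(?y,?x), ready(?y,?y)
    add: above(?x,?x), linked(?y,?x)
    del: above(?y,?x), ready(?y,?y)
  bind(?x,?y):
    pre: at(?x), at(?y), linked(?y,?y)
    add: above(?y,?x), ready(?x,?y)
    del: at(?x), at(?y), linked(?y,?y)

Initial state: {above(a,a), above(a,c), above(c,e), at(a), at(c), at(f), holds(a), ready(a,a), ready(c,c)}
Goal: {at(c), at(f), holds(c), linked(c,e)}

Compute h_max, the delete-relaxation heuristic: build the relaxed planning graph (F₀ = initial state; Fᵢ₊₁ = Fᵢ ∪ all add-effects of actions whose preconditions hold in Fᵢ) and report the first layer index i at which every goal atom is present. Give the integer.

F0 = init (9 atoms)
F1 = F0 ∪ {above(c,c), above(e,e), linked(a,a), linked(a,c), linked(c,e)}  (14 atoms)
F2 = F1 ∪ {above(a,f), holds(c), holds(e), linked(c,c), ready(c,a), ready(e,e), ready(f,a)}  (21 atoms)
goal ⊆ F2  ⇒  h_max = 2

2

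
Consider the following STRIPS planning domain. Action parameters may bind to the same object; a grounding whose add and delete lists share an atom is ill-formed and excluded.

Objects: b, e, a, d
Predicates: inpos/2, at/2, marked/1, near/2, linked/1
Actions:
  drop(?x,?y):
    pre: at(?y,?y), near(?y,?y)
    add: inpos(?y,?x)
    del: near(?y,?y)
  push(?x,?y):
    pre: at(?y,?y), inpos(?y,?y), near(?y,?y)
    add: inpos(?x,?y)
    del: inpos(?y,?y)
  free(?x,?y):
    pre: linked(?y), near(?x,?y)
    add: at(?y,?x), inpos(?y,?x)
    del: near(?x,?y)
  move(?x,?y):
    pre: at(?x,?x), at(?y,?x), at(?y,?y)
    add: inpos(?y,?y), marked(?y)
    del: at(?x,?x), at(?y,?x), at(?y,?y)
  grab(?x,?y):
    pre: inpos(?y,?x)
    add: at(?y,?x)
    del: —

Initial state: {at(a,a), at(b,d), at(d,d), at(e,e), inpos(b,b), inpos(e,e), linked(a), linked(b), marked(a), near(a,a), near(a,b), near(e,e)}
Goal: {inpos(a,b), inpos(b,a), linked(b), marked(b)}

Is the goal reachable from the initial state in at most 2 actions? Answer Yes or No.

1. drop(b,a)  →  {at(a,a), at(b,d), at(d,d), at(e,e), inpos(a,b), inpos(b,b), inpos(e,e), linked(a), linked(b), marked(a), near(a,b), near(e,e)}
2. free(a,b)  →  {at(a,a), at(b,a), at(b,d), at(d,d), at(e,e), inpos(a,b), inpos(b,a), inpos(b,b), inpos(e,e), linked(a), linked(b), marked(a), near(e,e)}
3. grab(b,b)  →  {at(a,a), at(b,a), at(b,b), at(b,d), at(d,d), at(e,e), inpos(a,b), inpos(b,a), inpos(b,b), inpos(e,e), linked(a), linked(b), marked(a), near(e,e)}
4. move(b,b)  →  {at(a,a), at(b,a), at(b,d), at(d,d), at(e,e), inpos(a,b), inpos(b,a), inpos(b,b), inpos(e,e), linked(a), linked(b), marked(a), marked(b), near(e,e)}
optimal plan length = 4; 4 > 2

No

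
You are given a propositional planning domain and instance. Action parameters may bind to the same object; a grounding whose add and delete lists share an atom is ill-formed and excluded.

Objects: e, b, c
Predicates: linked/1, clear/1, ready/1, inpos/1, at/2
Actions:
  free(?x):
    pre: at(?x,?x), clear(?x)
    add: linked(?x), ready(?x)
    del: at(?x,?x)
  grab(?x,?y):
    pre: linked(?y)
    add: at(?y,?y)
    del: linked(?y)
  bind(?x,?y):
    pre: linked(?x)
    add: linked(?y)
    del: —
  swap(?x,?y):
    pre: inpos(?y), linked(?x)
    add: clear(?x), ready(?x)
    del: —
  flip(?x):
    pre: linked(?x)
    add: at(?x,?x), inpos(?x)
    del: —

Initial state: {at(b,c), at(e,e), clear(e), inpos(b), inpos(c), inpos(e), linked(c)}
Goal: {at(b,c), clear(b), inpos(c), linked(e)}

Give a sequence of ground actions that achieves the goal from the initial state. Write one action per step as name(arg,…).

free(e); bind(e,b); swap(b,e)

1. free(e)  →  {at(b,c), clear(e), inpos(b), inpos(c), inpos(e), linked(c), linked(e), ready(e)}
2. bind(e,b)  →  {at(b,c), clear(e), inpos(b), inpos(c), inpos(e), linked(b), linked(c), linked(e), ready(e)}
3. swap(b,e)  →  {at(b,c), clear(b), clear(e), inpos(b), inpos(c), inpos(e), linked(b), linked(c), linked(e), ready(b), ready(e)}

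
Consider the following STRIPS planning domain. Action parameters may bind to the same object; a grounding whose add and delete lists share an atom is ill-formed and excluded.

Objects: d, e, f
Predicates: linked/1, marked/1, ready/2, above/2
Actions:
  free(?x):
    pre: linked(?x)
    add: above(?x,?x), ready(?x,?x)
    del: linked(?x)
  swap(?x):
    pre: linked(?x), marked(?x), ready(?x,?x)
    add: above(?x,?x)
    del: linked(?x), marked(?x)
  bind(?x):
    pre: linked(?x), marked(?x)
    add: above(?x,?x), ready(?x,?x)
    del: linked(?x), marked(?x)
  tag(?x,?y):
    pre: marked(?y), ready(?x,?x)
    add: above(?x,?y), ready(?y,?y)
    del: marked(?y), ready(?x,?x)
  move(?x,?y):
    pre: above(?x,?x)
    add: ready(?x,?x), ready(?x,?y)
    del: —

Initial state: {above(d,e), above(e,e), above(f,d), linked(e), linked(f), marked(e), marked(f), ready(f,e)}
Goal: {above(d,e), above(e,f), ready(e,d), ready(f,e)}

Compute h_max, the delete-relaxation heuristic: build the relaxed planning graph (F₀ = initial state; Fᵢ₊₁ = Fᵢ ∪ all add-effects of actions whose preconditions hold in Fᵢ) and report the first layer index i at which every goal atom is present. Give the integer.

F0 = init (8 atoms)
F1 = F0 ∪ {above(f,f), ready(e,d), ready(e,e), ready(e,f), ready(f,f)}  (13 atoms)
F2 = F1 ∪ {above(e,f), above(f,e), ready(f,d)}  (16 atoms)
goal ⊆ F2  ⇒  h_max = 2

2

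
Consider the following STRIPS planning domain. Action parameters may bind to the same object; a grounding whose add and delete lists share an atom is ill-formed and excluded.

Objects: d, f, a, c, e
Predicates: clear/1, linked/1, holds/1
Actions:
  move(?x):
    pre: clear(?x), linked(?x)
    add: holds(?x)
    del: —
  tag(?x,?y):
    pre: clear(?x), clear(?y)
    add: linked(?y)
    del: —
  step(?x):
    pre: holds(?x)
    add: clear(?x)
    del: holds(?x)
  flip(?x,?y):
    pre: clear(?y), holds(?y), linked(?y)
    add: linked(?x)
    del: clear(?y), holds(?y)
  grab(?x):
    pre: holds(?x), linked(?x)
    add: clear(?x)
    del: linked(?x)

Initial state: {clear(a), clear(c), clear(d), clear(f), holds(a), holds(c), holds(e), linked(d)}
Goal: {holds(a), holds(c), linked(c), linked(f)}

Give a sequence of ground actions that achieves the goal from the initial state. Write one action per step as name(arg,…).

1. tag(d,f)  →  {clear(a), clear(c), clear(d), clear(f), holds(a), holds(c), holds(e), linked(d), linked(f)}
2. tag(d,c)  →  {clear(a), clear(c), clear(d), clear(f), holds(a), holds(c), holds(e), linked(c), linked(d), linked(f)}

tag(d,f); tag(d,c)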